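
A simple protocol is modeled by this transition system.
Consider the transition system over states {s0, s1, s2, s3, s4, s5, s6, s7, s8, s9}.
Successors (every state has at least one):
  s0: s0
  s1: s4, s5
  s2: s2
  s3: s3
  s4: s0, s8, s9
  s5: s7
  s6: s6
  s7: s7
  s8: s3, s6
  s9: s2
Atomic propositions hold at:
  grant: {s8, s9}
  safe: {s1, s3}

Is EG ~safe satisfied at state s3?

Sat(~safe) = {s0, s2, s4, s5, s6, s7, s8, s9}
EG ~safe: greatest fixpoint, start Z0 = {s0, s2, s4, s5, s6, s7, s8, s9}, keep only states in Sat with some successor in Z. Already a fixed point.
Sat(EG ~safe) = {s0, s2, s4, s5, s6, s7, s8, s9}
s3 ∉ Sat(EG ~safe) = {s0, s2, s4, s5, s6, s7, s8, s9}, so the formula does not hold at s3.

No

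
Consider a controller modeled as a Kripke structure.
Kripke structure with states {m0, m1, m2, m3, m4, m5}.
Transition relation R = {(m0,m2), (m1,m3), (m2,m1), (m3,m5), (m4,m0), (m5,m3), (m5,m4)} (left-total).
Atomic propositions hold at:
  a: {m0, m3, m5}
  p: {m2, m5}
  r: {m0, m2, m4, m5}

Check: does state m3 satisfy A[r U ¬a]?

Sat(¬a) = {m1, m2, m4}
A[r U ¬a]: least fixpoint, start Z0 = Sat(¬a) = {m1, m2, m4}, add states in Sat(r) with every successor in Z. Z1 = {m0, m1, m2, m4}; fixed.
Sat(A[r U ¬a]) = {m0, m1, m2, m4}
m3 ∉ Sat(A[r U ¬a]) = {m0, m1, m2, m4}, so the formula does not hold at m3.

No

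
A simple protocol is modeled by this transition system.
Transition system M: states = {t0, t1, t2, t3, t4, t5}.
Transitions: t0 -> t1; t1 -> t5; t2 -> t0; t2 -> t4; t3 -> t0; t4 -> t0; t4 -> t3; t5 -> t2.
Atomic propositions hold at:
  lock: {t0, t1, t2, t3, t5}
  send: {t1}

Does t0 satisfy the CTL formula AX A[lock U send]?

A[lock U send]: least fixpoint, start Z0 = Sat(send) = {t1}, add states in Sat(lock) with every successor in Z. Z1 = {t0, t1}; Z2 = {t0, t1, t3}; fixed.
Sat(A[lock U send]) = {t0, t1, t3}
Sat(AX A[lock U send]) = {s : every successor in {t0, t1, t3}} = {t0, t3, t4}
t0 ∈ Sat(AX A[lock U send]) = {t0, t3, t4}, so the formula holds at t0.

Yes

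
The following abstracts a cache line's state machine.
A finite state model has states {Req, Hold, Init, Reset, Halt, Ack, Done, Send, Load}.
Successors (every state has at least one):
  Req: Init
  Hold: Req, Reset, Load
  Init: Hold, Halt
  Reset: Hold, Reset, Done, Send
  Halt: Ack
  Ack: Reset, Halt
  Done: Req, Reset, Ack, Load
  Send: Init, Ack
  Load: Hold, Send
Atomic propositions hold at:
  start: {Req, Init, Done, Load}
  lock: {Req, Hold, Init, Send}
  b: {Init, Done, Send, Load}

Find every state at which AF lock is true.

AF lock: least fixpoint, start Z0 = {Req, Hold, Init, Send}, add states with every successor in Z. Z1 = {Req, Hold, Init, Send, Load}; fixed.
Sat(AF lock) = {Req, Hold, Init, Send, Load}

{Req, Hold, Init, Send, Load}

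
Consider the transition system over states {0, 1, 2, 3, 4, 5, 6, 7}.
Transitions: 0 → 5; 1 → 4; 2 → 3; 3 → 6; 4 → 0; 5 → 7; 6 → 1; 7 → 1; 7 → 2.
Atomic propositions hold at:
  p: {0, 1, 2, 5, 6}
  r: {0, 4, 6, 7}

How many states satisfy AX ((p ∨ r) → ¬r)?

Sat(p ∨ r) = {0, 1, 2, 4, 5, 6, 7}
Sat(¬r) = {1, 2, 3, 5}
Sat((p ∨ r) → ¬r) = {1, 2, 3, 5}
Sat(AX ((p ∨ r) → ¬r)) = {s : every successor in {1, 2, 3, 5}} = {0, 2, 6, 7}
|Sat(AX ((p ∨ r) → ¬r))| = |{0, 2, 6, 7}| = 4.

4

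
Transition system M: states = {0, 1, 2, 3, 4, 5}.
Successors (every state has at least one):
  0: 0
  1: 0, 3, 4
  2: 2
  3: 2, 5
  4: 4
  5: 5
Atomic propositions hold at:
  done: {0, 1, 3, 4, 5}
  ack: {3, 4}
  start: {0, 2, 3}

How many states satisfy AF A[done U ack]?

2

A[done U ack]: least fixpoint, start Z0 = Sat(ack) = {3, 4}, add states in Sat(done) with every successor in Z. Already a fixed point.
Sat(A[done U ack]) = {3, 4}
AF A[done U ack]: least fixpoint, start Z0 = {3, 4}, add states with every successor in Z. Already a fixed point.
Sat(AF A[done U ack]) = {3, 4}
|Sat(AF A[done U ack])| = |{3, 4}| = 2.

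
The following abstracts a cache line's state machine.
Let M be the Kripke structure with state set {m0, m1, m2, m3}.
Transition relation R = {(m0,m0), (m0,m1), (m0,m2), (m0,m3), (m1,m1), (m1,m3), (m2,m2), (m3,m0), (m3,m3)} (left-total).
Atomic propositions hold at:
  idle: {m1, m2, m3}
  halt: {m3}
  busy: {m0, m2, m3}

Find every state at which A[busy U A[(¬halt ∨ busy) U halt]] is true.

Sat(¬halt) = {m0, m1, m2}
Sat(¬halt ∨ busy) = {m0, m1, m2, m3}
A[(¬halt ∨ busy) U halt]: least fixpoint, start Z0 = Sat(halt) = {m3}, add states in Sat(¬halt ∨ busy) with every successor in Z. Already a fixed point.
Sat(A[(¬halt ∨ busy) U halt]) = {m3}
A[busy U A[(¬halt ∨ busy) U halt]]: least fixpoint, start Z0 = Sat(A[(¬halt ∨ busy) U halt]) = {m3}, add states in Sat(busy) with every successor in Z. Already a fixed point.
Sat(A[busy U A[(¬halt ∨ busy) U halt]]) = {m3}

{m3}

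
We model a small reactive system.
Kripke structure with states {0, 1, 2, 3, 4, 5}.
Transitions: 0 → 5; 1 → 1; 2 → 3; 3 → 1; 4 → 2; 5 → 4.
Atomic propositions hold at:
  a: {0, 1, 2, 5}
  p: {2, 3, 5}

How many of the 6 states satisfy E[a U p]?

4

E[a U p]: least fixpoint, start Z0 = Sat(p) = {2, 3, 5}, add states in Sat(a) with some successor in Z. Z1 = {0, 2, 3, 5}; fixed.
Sat(E[a U p]) = {0, 2, 3, 5}
|Sat(E[a U p])| = |{0, 2, 3, 5}| = 4.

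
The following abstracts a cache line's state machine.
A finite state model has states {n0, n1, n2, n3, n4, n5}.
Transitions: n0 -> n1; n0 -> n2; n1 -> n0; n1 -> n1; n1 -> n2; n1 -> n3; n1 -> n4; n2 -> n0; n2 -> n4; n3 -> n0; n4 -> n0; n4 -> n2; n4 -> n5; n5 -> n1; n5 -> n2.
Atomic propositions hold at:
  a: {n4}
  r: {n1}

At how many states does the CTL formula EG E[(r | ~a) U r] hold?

Sat(~a) = {n0, n1, n2, n3, n5}
Sat(r | ~a) = {n0, n1, n2, n3, n5}
E[(r | ~a) U r]: least fixpoint, start Z0 = Sat(r) = {n1}, add states in Sat(r | ~a) with some successor in Z. Z1 = {n0, n1, n5}; Z2 = {n0, n1, n2, n3, n5}; fixed.
Sat(E[(r | ~a) U r]) = {n0, n1, n2, n3, n5}
EG E[(r | ~a) U r]: greatest fixpoint, start Z0 = {n0, n1, n2, n3, n5}, keep only states in Sat with some successor in Z. Already a fixed point.
Sat(EG E[(r | ~a) U r]) = {n0, n1, n2, n3, n5}
|Sat(EG E[(r | ~a) U r])| = |{n0, n1, n2, n3, n5}| = 5.

5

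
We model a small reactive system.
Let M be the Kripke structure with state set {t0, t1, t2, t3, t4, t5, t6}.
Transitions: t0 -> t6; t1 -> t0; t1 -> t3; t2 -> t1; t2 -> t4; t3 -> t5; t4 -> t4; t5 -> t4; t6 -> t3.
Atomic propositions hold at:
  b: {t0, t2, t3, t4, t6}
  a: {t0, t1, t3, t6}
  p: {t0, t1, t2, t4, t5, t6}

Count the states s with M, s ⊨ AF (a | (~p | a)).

4

Sat(~p) = {t3}
Sat(~p | a) = {t0, t1, t3, t6}
Sat(a | (~p | a)) = {t0, t1, t3, t6}
AF (a | (~p | a)): least fixpoint, start Z0 = {t0, t1, t3, t6}, add states with every successor in Z. Already a fixed point.
Sat(AF (a | (~p | a))) = {t0, t1, t3, t6}
|Sat(AF (a | (~p | a)))| = |{t0, t1, t3, t6}| = 4.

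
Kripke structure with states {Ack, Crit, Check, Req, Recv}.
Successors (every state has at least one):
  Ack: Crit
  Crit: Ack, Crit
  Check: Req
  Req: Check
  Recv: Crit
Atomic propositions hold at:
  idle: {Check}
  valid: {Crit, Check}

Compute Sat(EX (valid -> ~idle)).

Sat(~idle) = {Ack, Crit, Req, Recv}
Sat(valid -> ~idle) = {Ack, Crit, Req, Recv}
Sat(EX (valid -> ~idle)) = {s : some successor in {Ack, Crit, Req, Recv}} = {Ack, Crit, Check, Recv}

{Ack, Crit, Check, Recv}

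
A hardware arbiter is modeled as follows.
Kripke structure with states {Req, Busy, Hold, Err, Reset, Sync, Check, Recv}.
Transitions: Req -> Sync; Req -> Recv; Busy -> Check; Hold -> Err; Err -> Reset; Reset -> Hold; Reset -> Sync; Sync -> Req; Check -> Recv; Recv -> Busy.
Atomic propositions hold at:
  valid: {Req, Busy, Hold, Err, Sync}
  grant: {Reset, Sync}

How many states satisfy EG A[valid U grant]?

A[valid U grant]: least fixpoint, start Z0 = Sat(grant) = {Reset, Sync}, add states in Sat(valid) with every successor in Z. Z1 = {Err, Reset, Sync}; Z2 = {Hold, Err, Reset, Sync}; fixed.
Sat(A[valid U grant]) = {Hold, Err, Reset, Sync}
EG A[valid U grant]: greatest fixpoint, start Z0 = {Hold, Err, Reset, Sync}, keep only states in Sat with some successor in Z. Z1 = {Hold, Err, Reset}; fixed.
Sat(EG A[valid U grant]) = {Hold, Err, Reset}
|Sat(EG A[valid U grant])| = |{Hold, Err, Reset}| = 3.

3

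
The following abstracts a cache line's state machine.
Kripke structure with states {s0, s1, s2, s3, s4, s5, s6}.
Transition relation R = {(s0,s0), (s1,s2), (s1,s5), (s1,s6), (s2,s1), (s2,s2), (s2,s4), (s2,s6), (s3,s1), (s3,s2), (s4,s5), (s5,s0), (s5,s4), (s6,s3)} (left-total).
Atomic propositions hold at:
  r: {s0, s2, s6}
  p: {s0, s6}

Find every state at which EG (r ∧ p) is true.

{s0}

Sat(r ∧ p) = {s0, s6}
EG (r ∧ p): greatest fixpoint, start Z0 = {s0, s6}, keep only states in Sat with some successor in Z. Z1 = {s0}; fixed.
Sat(EG (r ∧ p)) = {s0}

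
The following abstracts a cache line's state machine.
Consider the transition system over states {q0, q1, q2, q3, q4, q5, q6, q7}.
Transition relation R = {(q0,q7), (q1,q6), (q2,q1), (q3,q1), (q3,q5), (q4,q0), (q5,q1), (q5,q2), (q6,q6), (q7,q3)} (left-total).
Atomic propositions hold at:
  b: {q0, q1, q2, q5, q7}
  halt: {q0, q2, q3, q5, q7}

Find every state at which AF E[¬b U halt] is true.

Sat(¬b) = {q3, q4, q6}
E[¬b U halt]: least fixpoint, start Z0 = Sat(halt) = {q0, q2, q3, q5, q7}, add states in Sat(¬b) with some successor in Z. Z1 = {q0, q2, q3, q4, q5, q7}; fixed.
Sat(E[¬b U halt]) = {q0, q2, q3, q4, q5, q7}
AF E[¬b U halt]: least fixpoint, start Z0 = {q0, q2, q3, q4, q5, q7}, add states with every successor in Z. Already a fixed point.
Sat(AF E[¬b U halt]) = {q0, q2, q3, q4, q5, q7}

{q0, q2, q3, q4, q5, q7}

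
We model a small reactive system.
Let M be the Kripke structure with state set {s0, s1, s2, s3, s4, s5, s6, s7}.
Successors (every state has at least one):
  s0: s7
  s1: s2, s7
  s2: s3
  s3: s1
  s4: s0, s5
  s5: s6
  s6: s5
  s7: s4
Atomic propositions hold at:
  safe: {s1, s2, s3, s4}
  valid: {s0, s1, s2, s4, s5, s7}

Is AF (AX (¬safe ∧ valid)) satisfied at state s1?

No

Sat(¬safe) = {s0, s5, s6, s7}
Sat(¬safe ∧ valid) = {s0, s5, s7}
Sat(AX (¬safe ∧ valid)) = {s : every successor in {s0, s5, s7}} = {s0, s4, s6}
AF (AX (¬safe ∧ valid)): least fixpoint, start Z0 = {s0, s4, s6}, add states with every successor in Z. Z1 = {s0, s4, s5, s6, s7}; fixed.
Sat(AF (AX (¬safe ∧ valid))) = {s0, s4, s5, s6, s7}
s1 ∉ Sat(AF (AX (¬safe ∧ valid))) = {s0, s4, s5, s6, s7}, so the formula does not hold at s1.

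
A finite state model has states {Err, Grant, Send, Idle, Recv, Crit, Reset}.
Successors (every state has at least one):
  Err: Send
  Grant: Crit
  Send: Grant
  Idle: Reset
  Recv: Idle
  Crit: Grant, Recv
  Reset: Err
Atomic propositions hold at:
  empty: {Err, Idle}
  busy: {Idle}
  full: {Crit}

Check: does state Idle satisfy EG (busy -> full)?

Sat(busy -> full) = {Err, Grant, Send, Recv, Crit, Reset}
EG (busy -> full): greatest fixpoint, start Z0 = {Err, Grant, Send, Recv, Crit, Reset}, keep only states in Sat with some successor in Z. Z1 = {Err, Grant, Send, Crit, Reset}; fixed.
Sat(EG (busy -> full)) = {Err, Grant, Send, Crit, Reset}
Idle ∉ Sat(EG (busy -> full)) = {Err, Grant, Send, Crit, Reset}, so the formula does not hold at Idle.

No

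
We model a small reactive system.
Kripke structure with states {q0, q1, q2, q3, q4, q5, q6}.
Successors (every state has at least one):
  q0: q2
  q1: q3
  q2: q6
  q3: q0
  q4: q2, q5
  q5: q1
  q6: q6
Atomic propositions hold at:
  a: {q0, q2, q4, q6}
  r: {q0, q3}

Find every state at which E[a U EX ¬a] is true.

Sat(¬a) = {q1, q3, q5}
Sat(EX ¬a) = {s : some successor in {q1, q3, q5}} = {q1, q4, q5}
E[a U EX ¬a]: least fixpoint, start Z0 = Sat(EX ¬a) = {q1, q4, q5}, add states in Sat(a) with some successor in Z. Already a fixed point.
Sat(E[a U EX ¬a]) = {q1, q4, q5}

{q1, q4, q5}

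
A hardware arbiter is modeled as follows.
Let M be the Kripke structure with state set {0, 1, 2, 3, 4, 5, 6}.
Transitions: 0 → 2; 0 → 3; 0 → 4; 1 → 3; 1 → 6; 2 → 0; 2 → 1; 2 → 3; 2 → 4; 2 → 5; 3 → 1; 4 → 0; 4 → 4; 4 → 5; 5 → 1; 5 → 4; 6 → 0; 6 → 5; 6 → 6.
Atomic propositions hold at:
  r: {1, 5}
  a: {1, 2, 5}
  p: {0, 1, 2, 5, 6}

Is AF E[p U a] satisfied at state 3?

E[p U a]: least fixpoint, start Z0 = Sat(a) = {1, 2, 5}, add states in Sat(p) with some successor in Z. Z1 = {0, 1, 2, 5, 6}; fixed.
Sat(E[p U a]) = {0, 1, 2, 5, 6}
AF E[p U a]: least fixpoint, start Z0 = {0, 1, 2, 5, 6}, add states with every successor in Z. Z1 = {0, 1, 2, 3, 5, 6}; fixed.
Sat(AF E[p U a]) = {0, 1, 2, 3, 5, 6}
3 ∈ Sat(AF E[p U a]) = {0, 1, 2, 3, 5, 6}, so the formula holds at 3.

Yes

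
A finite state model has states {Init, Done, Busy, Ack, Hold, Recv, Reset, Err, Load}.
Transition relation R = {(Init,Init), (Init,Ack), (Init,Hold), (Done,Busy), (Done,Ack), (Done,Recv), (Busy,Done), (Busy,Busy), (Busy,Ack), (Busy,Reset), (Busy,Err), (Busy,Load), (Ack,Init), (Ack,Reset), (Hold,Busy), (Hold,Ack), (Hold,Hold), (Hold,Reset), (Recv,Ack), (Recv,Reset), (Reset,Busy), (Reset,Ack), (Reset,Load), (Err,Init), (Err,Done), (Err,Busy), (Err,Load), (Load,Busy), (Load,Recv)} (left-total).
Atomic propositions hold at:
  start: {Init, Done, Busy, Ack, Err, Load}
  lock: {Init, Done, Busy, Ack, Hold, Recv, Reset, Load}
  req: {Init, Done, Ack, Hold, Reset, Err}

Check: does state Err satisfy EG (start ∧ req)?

Yes

Sat(start ∧ req) = {Init, Done, Ack, Err}
EG (start ∧ req): greatest fixpoint, start Z0 = {Init, Done, Ack, Err}, keep only states in Sat with some successor in Z. Already a fixed point.
Sat(EG (start ∧ req)) = {Init, Done, Ack, Err}
Err ∈ Sat(EG (start ∧ req)) = {Init, Done, Ack, Err}, so the formula holds at Err.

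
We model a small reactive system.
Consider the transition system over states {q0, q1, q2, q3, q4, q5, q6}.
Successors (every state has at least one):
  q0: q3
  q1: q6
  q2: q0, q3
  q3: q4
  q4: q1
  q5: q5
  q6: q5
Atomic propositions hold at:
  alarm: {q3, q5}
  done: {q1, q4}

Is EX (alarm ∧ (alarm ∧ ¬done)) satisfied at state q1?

Sat(¬done) = {q0, q2, q3, q5, q6}
Sat(alarm ∧ ¬done) = {q3, q5}
Sat(alarm ∧ (alarm ∧ ¬done)) = {q3, q5}
Sat(EX (alarm ∧ (alarm ∧ ¬done))) = {s : some successor in {q3, q5}} = {q0, q2, q5, q6}
q1 ∉ Sat(EX (alarm ∧ (alarm ∧ ¬done))) = {q0, q2, q5, q6}, so the formula does not hold at q1.

No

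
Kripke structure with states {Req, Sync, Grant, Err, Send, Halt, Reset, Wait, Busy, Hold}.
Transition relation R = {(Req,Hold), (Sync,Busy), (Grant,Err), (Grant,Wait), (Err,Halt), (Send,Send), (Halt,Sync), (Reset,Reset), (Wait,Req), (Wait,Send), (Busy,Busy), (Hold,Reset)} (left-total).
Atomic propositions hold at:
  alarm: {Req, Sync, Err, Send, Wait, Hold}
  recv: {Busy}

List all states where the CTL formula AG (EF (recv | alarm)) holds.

Sat(recv | alarm) = {Req, Sync, Err, Send, Wait, Busy, Hold}
EF (recv | alarm): least fixpoint, start Z0 = {Req, Sync, Err, Send, Wait, Busy, Hold}, add states with some successor in Z. Z1 = {Req, Sync, Grant, Err, Send, Halt, Wait, Busy, Hold}; fixed.
Sat(EF (recv | alarm)) = {Req, Sync, Grant, Err, Send, Halt, Wait, Busy, Hold}
AG (EF (recv | alarm)): greatest fixpoint, start Z0 = {Req, Sync, Grant, Err, Send, Halt, Wait, Busy, Hold}, keep only states in Sat with every successor in Z. Z1 = {Req, Sync, Grant, Err, Send, Halt, Wait, Busy}; Z2 = {Sync, Grant, Err, Send, Halt, Wait, Busy}; Z3 = {Sync, Grant, Err, Send, Halt, Busy}; Z4 = {Sync, Err, Send, Halt, Busy}; fixed.
Sat(AG (EF (recv | alarm))) = {Sync, Err, Send, Halt, Busy}

{Sync, Err, Send, Halt, Busy}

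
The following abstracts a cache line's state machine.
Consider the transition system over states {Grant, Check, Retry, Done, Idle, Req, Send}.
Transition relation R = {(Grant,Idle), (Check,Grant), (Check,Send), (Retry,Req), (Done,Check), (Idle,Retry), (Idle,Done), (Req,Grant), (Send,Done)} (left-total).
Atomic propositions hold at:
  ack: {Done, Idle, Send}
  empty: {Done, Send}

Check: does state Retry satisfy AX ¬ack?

Yes

Sat(¬ack) = {Grant, Check, Retry, Req}
Sat(AX ¬ack) = {s : every successor in {Grant, Check, Retry, Req}} = {Retry, Done, Req}
Retry ∈ Sat(AX ¬ack) = {Retry, Done, Req}, so the formula holds at Retry.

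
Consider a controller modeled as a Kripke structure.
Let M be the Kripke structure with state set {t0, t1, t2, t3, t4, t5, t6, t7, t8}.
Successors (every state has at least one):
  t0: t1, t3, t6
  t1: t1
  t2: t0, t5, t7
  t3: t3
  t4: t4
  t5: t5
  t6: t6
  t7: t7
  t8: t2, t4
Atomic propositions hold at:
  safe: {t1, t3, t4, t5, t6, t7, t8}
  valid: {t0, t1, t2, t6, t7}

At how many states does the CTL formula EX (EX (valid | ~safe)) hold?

6

Sat(~safe) = {t0, t2}
Sat(valid | ~safe) = {t0, t1, t2, t6, t7}
Sat(EX (valid | ~safe)) = {s : some successor in {t0, t1, t2, t6, t7}} = {t0, t1, t2, t6, t7, t8}
Sat(EX (EX (valid | ~safe))) = {s : some successor in {t0, t1, t2, t6, t7, t8}} = {t0, t1, t2, t6, t7, t8}
|Sat(EX (EX (valid | ~safe)))| = |{t0, t1, t2, t6, t7, t8}| = 6.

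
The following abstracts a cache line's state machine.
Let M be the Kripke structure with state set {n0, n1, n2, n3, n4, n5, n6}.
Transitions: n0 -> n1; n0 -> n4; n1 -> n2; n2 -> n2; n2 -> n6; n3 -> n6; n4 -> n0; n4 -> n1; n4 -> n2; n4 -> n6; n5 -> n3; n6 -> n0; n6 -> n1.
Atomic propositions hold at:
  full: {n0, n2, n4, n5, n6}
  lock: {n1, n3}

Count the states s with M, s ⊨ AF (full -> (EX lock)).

Sat(EX lock) = {s : some successor in {n1, n3}} = {n0, n4, n5, n6}
Sat(full -> (EX lock)) = {n0, n1, n3, n4, n5, n6}
AF (full -> (EX lock)): least fixpoint, start Z0 = {n0, n1, n3, n4, n5, n6}, add states with every successor in Z. Already a fixed point.
Sat(AF (full -> (EX lock))) = {n0, n1, n3, n4, n5, n6}
|Sat(AF (full -> (EX lock)))| = |{n0, n1, n3, n4, n5, n6}| = 6.

6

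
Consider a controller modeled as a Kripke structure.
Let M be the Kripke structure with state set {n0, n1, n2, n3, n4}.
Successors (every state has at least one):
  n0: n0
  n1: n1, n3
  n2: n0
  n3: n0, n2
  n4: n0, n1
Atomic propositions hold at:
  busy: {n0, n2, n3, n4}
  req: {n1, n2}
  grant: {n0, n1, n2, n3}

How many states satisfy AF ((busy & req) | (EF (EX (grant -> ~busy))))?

3

Sat(busy & req) = {n2}
Sat(~busy) = {n1}
Sat(grant -> ~busy) = {n1, n4}
Sat(EX (grant -> ~busy)) = {s : some successor in {n1, n4}} = {n1, n4}
EF (EX (grant -> ~busy)): least fixpoint, start Z0 = {n1, n4}, add states with some successor in Z. Already a fixed point.
Sat(EF (EX (grant -> ~busy))) = {n1, n4}
Sat((busy & req) | (EF (EX (grant -> ~busy)))) = {n1, n2, n4}
AF ((busy & req) | (EF (EX (grant -> ~busy)))): least fixpoint, start Z0 = {n1, n2, n4}, add states with every successor in Z. Already a fixed point.
Sat(AF ((busy & req) | (EF (EX (grant -> ~busy))))) = {n1, n2, n4}
|Sat(AF ((busy & req) | (EF (EX (grant -> ~busy)))))| = |{n1, n2, n4}| = 3.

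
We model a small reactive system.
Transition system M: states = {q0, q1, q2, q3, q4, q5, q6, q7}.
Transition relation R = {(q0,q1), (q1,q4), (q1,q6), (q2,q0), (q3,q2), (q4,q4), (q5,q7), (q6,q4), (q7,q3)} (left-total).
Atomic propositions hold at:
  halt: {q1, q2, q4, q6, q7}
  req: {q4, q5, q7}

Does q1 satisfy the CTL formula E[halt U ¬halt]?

No

Sat(¬halt) = {q0, q3, q5}
E[halt U ¬halt]: least fixpoint, start Z0 = Sat(¬halt) = {q0, q3, q5}, add states in Sat(halt) with some successor in Z. Z1 = {q0, q2, q3, q5, q7}; fixed.
Sat(E[halt U ¬halt]) = {q0, q2, q3, q5, q7}
q1 ∉ Sat(E[halt U ¬halt]) = {q0, q2, q3, q5, q7}, so the formula does not hold at q1.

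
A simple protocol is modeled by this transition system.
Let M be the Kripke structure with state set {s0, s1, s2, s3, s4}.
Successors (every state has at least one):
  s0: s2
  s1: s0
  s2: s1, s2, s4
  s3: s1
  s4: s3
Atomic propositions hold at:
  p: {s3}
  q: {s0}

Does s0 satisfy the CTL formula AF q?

AF q: least fixpoint, start Z0 = {s0}, add states with every successor in Z. Z1 = {s0, s1}; Z2 = {s0, s1, s3}; Z3 = {s0, s1, s3, s4}; fixed.
Sat(AF q) = {s0, s1, s3, s4}
s0 ∈ Sat(AF q) = {s0, s1, s3, s4}, so the formula holds at s0.

Yes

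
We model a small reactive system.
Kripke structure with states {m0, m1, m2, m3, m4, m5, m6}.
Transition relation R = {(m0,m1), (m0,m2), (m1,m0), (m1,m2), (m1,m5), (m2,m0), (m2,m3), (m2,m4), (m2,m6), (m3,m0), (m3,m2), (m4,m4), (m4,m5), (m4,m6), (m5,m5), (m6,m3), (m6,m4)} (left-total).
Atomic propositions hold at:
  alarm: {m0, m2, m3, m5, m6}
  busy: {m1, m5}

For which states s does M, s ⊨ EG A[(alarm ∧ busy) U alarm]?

Sat(alarm ∧ busy) = {m5}
A[(alarm ∧ busy) U alarm]: least fixpoint, start Z0 = Sat(alarm) = {m0, m2, m3, m5, m6}, add states in Sat(alarm ∧ busy) with every successor in Z. Already a fixed point.
Sat(A[(alarm ∧ busy) U alarm]) = {m0, m2, m3, m5, m6}
EG A[(alarm ∧ busy) U alarm]: greatest fixpoint, start Z0 = {m0, m2, m3, m5, m6}, keep only states in Sat with some successor in Z. Already a fixed point.
Sat(EG A[(alarm ∧ busy) U alarm]) = {m0, m2, m3, m5, m6}

{m0, m2, m3, m5, m6}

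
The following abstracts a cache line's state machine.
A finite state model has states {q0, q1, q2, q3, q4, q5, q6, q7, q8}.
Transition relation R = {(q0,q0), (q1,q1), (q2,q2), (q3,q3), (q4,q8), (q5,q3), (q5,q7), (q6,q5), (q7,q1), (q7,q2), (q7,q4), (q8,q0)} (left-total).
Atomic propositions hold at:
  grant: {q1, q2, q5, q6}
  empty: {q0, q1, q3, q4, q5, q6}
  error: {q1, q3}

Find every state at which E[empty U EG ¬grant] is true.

Sat(¬grant) = {q0, q3, q4, q7, q8}
EG ¬grant: greatest fixpoint, start Z0 = {q0, q3, q4, q7, q8}, keep only states in Sat with some successor in Z. Already a fixed point.
Sat(EG ¬grant) = {q0, q3, q4, q7, q8}
E[empty U EG ¬grant]: least fixpoint, start Z0 = Sat(EG ¬grant) = {q0, q3, q4, q7, q8}, add states in Sat(empty) with some successor in Z. Z1 = {q0, q3, q4, q5, q7, q8}; Z2 = {q0, q3, q4, q5, q6, q7, q8}; fixed.
Sat(E[empty U EG ¬grant]) = {q0, q3, q4, q5, q6, q7, q8}

{q0, q3, q4, q5, q6, q7, q8}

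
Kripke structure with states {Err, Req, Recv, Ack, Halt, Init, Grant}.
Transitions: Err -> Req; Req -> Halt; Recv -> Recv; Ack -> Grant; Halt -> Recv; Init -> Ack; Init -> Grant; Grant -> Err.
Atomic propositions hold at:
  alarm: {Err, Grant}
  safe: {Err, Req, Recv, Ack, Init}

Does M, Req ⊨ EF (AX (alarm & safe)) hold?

Sat(alarm & safe) = {Err}
Sat(AX (alarm & safe)) = {s : every successor in {Err}} = {Grant}
EF (AX (alarm & safe)): least fixpoint, start Z0 = {Grant}, add states with some successor in Z. Z1 = {Ack, Init, Grant}; fixed.
Sat(EF (AX (alarm & safe))) = {Ack, Init, Grant}
Req ∉ Sat(EF (AX (alarm & safe))) = {Ack, Init, Grant}, so the formula does not hold at Req.

No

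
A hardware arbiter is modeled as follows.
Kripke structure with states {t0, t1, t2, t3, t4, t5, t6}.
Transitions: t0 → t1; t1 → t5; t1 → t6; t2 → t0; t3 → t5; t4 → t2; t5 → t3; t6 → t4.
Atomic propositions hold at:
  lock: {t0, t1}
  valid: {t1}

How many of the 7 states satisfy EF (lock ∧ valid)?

Sat(lock ∧ valid) = {t1}
EF (lock ∧ valid): least fixpoint, start Z0 = {t1}, add states with some successor in Z. Z1 = {t0, t1}; Z2 = {t0, t1, t2}; Z3 = {t0, t1, t2, t4}; Z4 = {t0, t1, t2, t4, t6}; fixed.
Sat(EF (lock ∧ valid)) = {t0, t1, t2, t4, t6}
|Sat(EF (lock ∧ valid))| = |{t0, t1, t2, t4, t6}| = 5.

5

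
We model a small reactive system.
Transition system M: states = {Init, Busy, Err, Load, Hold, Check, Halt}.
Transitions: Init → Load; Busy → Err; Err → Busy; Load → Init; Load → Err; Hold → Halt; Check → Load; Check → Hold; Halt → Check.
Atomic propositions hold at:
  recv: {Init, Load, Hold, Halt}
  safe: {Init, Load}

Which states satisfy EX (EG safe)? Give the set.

EG safe: greatest fixpoint, start Z0 = {Init, Load}, keep only states in Sat with some successor in Z. Already a fixed point.
Sat(EG safe) = {Init, Load}
Sat(EX (EG safe)) = {s : some successor in {Init, Load}} = {Init, Load, Check}

{Init, Load, Check}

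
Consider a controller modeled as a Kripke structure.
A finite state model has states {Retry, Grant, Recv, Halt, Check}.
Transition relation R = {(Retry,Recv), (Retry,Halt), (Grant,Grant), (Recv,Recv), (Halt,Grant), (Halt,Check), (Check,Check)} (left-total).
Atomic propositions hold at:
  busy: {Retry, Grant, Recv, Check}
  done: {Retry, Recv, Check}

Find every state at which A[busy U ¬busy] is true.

Sat(¬busy) = {Halt}
A[busy U ¬busy]: least fixpoint, start Z0 = Sat(¬busy) = {Halt}, add states in Sat(busy) with every successor in Z. Already a fixed point.
Sat(A[busy U ¬busy]) = {Halt}

{Halt}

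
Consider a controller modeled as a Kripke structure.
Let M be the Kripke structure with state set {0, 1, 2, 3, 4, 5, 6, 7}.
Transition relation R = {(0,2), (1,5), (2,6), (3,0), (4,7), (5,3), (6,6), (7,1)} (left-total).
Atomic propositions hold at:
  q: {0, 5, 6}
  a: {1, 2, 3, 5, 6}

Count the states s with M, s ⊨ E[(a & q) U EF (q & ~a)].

Sat(a & q) = {5, 6}
Sat(~a) = {0, 4, 7}
Sat(q & ~a) = {0}
EF (q & ~a): least fixpoint, start Z0 = {0}, add states with some successor in Z. Z1 = {0, 3}; Z2 = {0, 3, 5}; Z3 = {0, 1, 3, 5}; Z4 = {0, 1, 3, 5, 7}; Z5 = {0, 1, 3, 4, 5, 7}; fixed.
Sat(EF (q & ~a)) = {0, 1, 3, 4, 5, 7}
E[(a & q) U EF (q & ~a)]: least fixpoint, start Z0 = Sat(EF (q & ~a)) = {0, 1, 3, 4, 5, 7}, add states in Sat(a & q) with some successor in Z. Already a fixed point.
Sat(E[(a & q) U EF (q & ~a)]) = {0, 1, 3, 4, 5, 7}
|Sat(E[(a & q) U EF (q & ~a)])| = |{0, 1, 3, 4, 5, 7}| = 6.

6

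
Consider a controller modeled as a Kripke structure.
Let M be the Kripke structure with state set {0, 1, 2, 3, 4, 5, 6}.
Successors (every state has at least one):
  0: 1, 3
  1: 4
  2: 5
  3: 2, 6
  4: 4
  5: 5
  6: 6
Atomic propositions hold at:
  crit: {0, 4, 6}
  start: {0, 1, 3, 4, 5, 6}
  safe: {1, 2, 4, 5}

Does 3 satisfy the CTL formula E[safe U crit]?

E[safe U crit]: least fixpoint, start Z0 = Sat(crit) = {0, 4, 6}, add states in Sat(safe) with some successor in Z. Z1 = {0, 1, 4, 6}; fixed.
Sat(E[safe U crit]) = {0, 1, 4, 6}
3 ∉ Sat(E[safe U crit]) = {0, 1, 4, 6}, so the formula does not hold at 3.

No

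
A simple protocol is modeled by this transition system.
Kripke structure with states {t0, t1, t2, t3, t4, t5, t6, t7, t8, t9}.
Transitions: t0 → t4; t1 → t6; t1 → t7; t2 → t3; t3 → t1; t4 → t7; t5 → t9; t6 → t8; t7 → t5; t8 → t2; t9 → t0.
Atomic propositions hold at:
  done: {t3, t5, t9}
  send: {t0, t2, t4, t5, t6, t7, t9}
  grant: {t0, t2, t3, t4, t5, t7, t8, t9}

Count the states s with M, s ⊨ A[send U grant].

9

A[send U grant]: least fixpoint, start Z0 = Sat(grant) = {t0, t2, t3, t4, t5, t7, t8, t9}, add states in Sat(send) with every successor in Z. Z1 = {t0, t2, t3, t4, t5, t6, t7, t8, t9}; fixed.
Sat(A[send U grant]) = {t0, t2, t3, t4, t5, t6, t7, t8, t9}
|Sat(A[send U grant])| = |{t0, t2, t3, t4, t5, t6, t7, t8, t9}| = 9.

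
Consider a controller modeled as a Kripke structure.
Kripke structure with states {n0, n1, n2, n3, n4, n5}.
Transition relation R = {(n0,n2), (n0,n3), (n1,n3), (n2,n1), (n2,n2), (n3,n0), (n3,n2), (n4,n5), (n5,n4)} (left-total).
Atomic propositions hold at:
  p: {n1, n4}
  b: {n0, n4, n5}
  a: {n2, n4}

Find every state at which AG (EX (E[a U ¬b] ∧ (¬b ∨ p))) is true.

{n0, n1, n2, n3}

Sat(¬b) = {n1, n2, n3}
E[a U ¬b]: least fixpoint, start Z0 = Sat(¬b) = {n1, n2, n3}, add states in Sat(a) with some successor in Z. Already a fixed point.
Sat(E[a U ¬b]) = {n1, n2, n3}
Sat(¬b ∨ p) = {n1, n2, n3, n4}
Sat(E[a U ¬b] ∧ (¬b ∨ p)) = {n1, n2, n3}
Sat(EX (E[a U ¬b] ∧ (¬b ∨ p))) = {s : some successor in {n1, n2, n3}} = {n0, n1, n2, n3}
AG (EX (E[a U ¬b] ∧ (¬b ∨ p))): greatest fixpoint, start Z0 = {n0, n1, n2, n3}, keep only states in Sat with every successor in Z. Already a fixed point.
Sat(AG (EX (E[a U ¬b] ∧ (¬b ∨ p)))) = {n0, n1, n2, n3}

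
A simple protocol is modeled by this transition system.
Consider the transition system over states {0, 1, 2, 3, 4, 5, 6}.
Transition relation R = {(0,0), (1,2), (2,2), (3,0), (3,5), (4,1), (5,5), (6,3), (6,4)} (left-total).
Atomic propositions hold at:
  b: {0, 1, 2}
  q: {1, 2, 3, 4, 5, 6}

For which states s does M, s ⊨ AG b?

{0, 1, 2}

AG b: greatest fixpoint, start Z0 = {0, 1, 2}, keep only states in Sat with every successor in Z. Already a fixed point.
Sat(AG b) = {0, 1, 2}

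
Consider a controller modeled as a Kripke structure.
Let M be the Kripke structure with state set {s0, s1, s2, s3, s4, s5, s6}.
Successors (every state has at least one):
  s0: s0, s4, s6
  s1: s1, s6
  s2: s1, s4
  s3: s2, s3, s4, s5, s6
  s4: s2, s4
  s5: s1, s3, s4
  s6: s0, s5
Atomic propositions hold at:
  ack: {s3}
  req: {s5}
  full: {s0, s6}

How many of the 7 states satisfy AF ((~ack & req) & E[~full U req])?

Sat(~ack) = {s0, s1, s2, s4, s5, s6}
Sat(~ack & req) = {s5}
Sat(~full) = {s1, s2, s3, s4, s5}
E[~full U req]: least fixpoint, start Z0 = Sat(req) = {s5}, add states in Sat(~full) with some successor in Z. Z1 = {s3, s5}; fixed.
Sat(E[~full U req]) = {s3, s5}
Sat((~ack & req) & E[~full U req]) = {s5}
AF ((~ack & req) & E[~full U req]): least fixpoint, start Z0 = {s5}, add states with every successor in Z. Already a fixed point.
Sat(AF ((~ack & req) & E[~full U req])) = {s5}
|Sat(AF ((~ack & req) & E[~full U req]))| = |{s5}| = 1.

1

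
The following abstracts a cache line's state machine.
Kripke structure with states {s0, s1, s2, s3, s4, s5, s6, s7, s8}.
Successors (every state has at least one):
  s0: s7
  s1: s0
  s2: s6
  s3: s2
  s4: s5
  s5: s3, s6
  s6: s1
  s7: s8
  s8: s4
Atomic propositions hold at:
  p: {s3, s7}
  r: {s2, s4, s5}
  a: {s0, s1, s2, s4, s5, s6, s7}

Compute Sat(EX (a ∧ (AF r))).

{s0, s1, s2, s3, s4, s5, s6, s8}

AF r: least fixpoint, start Z0 = {s2, s4, s5}, add states with every successor in Z. Z1 = {s2, s3, s4, s5, s8}; Z2 = {s2, s3, s4, s5, s7, s8}; Z3 = {s0, s2, s3, s4, s5, s7, s8}; Z4 = {s0, s1, s2, s3, s4, s5, s7, s8}; Z5 = {s0, s1, s2, s3, s4, s5, s6, s7, s8}; fixed.
Sat(AF r) = {s0, s1, s2, s3, s4, s5, s6, s7, s8}
Sat(a ∧ (AF r)) = {s0, s1, s2, s4, s5, s6, s7}
Sat(EX (a ∧ (AF r))) = {s : some successor in {s0, s1, s2, s4, s5, s6, s7}} = {s0, s1, s2, s3, s4, s5, s6, s8}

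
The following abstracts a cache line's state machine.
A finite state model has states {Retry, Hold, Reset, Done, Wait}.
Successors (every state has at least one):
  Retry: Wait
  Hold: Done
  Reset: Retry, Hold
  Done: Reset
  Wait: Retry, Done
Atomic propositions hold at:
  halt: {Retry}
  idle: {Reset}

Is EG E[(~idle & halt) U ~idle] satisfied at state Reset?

Sat(~idle) = {Retry, Hold, Done, Wait}
Sat(~idle & halt) = {Retry}
E[(~idle & halt) U ~idle]: least fixpoint, start Z0 = Sat(~idle) = {Retry, Hold, Done, Wait}, add states in Sat(~idle & halt) with some successor in Z. Already a fixed point.
Sat(E[(~idle & halt) U ~idle]) = {Retry, Hold, Done, Wait}
EG E[(~idle & halt) U ~idle]: greatest fixpoint, start Z0 = {Retry, Hold, Done, Wait}, keep only states in Sat with some successor in Z. Z1 = {Retry, Hold, Wait}; Z2 = {Retry, Wait}; fixed.
Sat(EG E[(~idle & halt) U ~idle]) = {Retry, Wait}
Reset ∉ Sat(EG E[(~idle & halt) U ~idle]) = {Retry, Wait}, so the formula does not hold at Reset.

No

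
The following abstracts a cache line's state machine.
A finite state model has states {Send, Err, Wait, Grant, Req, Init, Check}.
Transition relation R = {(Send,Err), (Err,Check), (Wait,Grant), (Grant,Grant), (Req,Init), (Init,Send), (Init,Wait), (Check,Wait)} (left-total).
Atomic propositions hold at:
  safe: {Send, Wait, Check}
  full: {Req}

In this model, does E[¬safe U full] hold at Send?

No

Sat(¬safe) = {Err, Grant, Req, Init}
E[¬safe U full]: least fixpoint, start Z0 = Sat(full) = {Req}, add states in Sat(¬safe) with some successor in Z. Already a fixed point.
Sat(E[¬safe U full]) = {Req}
Send ∉ Sat(E[¬safe U full]) = {Req}, so the formula does not hold at Send.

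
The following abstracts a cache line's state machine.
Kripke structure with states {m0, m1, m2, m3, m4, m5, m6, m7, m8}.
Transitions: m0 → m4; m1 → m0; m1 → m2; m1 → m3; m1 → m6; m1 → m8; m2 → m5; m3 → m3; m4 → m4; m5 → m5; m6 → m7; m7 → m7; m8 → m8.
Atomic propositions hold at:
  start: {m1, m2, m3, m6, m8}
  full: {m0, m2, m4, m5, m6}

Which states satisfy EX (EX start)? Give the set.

{m1, m3, m8}

Sat(EX start) = {s : some successor in {m1, m2, m3, m6, m8}} = {m1, m3, m8}
Sat(EX (EX start)) = {s : some successor in {m1, m3, m8}} = {m1, m3, m8}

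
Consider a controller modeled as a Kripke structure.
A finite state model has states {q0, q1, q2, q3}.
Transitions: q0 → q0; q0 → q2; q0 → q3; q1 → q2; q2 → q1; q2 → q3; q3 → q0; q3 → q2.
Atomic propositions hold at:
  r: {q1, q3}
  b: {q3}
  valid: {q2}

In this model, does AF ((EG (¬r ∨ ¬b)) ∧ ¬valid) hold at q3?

Sat(¬r) = {q0, q2}
Sat(¬b) = {q0, q1, q2}
Sat(¬r ∨ ¬b) = {q0, q1, q2}
EG (¬r ∨ ¬b): greatest fixpoint, start Z0 = {q0, q1, q2}, keep only states in Sat with some successor in Z. Already a fixed point.
Sat(EG (¬r ∨ ¬b)) = {q0, q1, q2}
Sat(¬valid) = {q0, q1, q3}
Sat((EG (¬r ∨ ¬b)) ∧ ¬valid) = {q0, q1}
AF ((EG (¬r ∨ ¬b)) ∧ ¬valid): least fixpoint, start Z0 = {q0, q1}, add states with every successor in Z. Already a fixed point.
Sat(AF ((EG (¬r ∨ ¬b)) ∧ ¬valid)) = {q0, q1}
q3 ∉ Sat(AF ((EG (¬r ∨ ¬b)) ∧ ¬valid)) = {q0, q1}, so the formula does not hold at q3.

No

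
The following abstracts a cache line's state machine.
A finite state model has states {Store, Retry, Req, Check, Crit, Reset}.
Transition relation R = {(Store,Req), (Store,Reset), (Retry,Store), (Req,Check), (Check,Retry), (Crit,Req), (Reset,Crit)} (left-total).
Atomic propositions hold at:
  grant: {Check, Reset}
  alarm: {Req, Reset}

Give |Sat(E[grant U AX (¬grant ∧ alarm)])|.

Sat(¬grant) = {Store, Retry, Req, Crit}
Sat(¬grant ∧ alarm) = {Req}
Sat(AX (¬grant ∧ alarm)) = {s : every successor in {Req}} = {Crit}
E[grant U AX (¬grant ∧ alarm)]: least fixpoint, start Z0 = Sat(AX (¬grant ∧ alarm)) = {Crit}, add states in Sat(grant) with some successor in Z. Z1 = {Crit, Reset}; fixed.
Sat(E[grant U AX (¬grant ∧ alarm)]) = {Crit, Reset}
|Sat(E[grant U AX (¬grant ∧ alarm)])| = |{Crit, Reset}| = 2.

2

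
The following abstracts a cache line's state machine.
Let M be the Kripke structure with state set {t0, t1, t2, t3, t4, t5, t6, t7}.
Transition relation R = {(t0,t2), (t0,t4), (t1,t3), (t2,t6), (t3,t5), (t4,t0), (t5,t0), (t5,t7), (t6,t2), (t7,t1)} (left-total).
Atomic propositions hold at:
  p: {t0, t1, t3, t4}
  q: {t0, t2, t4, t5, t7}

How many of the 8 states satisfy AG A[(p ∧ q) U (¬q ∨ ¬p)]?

2

Sat(p ∧ q) = {t0, t4}
Sat(¬q) = {t1, t3, t6}
Sat(¬p) = {t2, t5, t6, t7}
Sat(¬q ∨ ¬p) = {t1, t2, t3, t5, t6, t7}
A[(p ∧ q) U (¬q ∨ ¬p)]: least fixpoint, start Z0 = Sat((¬q ∨ ¬p)) = {t1, t2, t3, t5, t6, t7}, add states in Sat(p ∧ q) with every successor in Z. Already a fixed point.
Sat(A[(p ∧ q) U (¬q ∨ ¬p)]) = {t1, t2, t3, t5, t6, t7}
AG A[(p ∧ q) U (¬q ∨ ¬p)]: greatest fixpoint, start Z0 = {t1, t2, t3, t5, t6, t7}, keep only states in Sat with every successor in Z. Z1 = {t1, t2, t3, t6, t7}; Z2 = {t1, t2, t6, t7}; Z3 = {t2, t6, t7}; Z4 = {t2, t6}; fixed.
Sat(AG A[(p ∧ q) U (¬q ∨ ¬p)]) = {t2, t6}
|Sat(AG A[(p ∧ q) U (¬q ∨ ¬p)])| = |{t2, t6}| = 2.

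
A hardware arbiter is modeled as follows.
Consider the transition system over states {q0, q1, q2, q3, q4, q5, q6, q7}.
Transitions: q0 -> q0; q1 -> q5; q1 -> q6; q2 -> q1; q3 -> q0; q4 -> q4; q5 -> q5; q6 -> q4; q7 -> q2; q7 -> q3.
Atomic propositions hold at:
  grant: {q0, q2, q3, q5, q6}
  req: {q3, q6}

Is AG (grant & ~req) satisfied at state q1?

Sat(~req) = {q0, q1, q2, q4, q5, q7}
Sat(grant & ~req) = {q0, q2, q5}
AG (grant & ~req): greatest fixpoint, start Z0 = {q0, q2, q5}, keep only states in Sat with every successor in Z. Z1 = {q0, q5}; fixed.
Sat(AG (grant & ~req)) = {q0, q5}
q1 ∉ Sat(AG (grant & ~req)) = {q0, q5}, so the formula does not hold at q1.

No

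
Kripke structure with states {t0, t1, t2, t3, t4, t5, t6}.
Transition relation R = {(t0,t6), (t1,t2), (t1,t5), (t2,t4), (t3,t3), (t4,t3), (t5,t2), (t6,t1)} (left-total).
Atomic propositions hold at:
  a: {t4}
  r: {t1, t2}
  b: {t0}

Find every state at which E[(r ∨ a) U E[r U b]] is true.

{t0}

Sat(r ∨ a) = {t1, t2, t4}
E[r U b]: least fixpoint, start Z0 = Sat(b) = {t0}, add states in Sat(r) with some successor in Z. Already a fixed point.
Sat(E[r U b]) = {t0}
E[(r ∨ a) U E[r U b]]: least fixpoint, start Z0 = Sat(E[r U b]) = {t0}, add states in Sat(r ∨ a) with some successor in Z. Already a fixed point.
Sat(E[(r ∨ a) U E[r U b]]) = {t0}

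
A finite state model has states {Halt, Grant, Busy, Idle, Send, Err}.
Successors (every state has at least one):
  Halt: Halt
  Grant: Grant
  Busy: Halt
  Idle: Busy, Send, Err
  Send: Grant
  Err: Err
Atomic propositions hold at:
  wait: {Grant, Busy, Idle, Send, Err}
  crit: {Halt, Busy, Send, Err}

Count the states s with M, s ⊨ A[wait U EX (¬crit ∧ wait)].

Sat(¬crit) = {Grant, Idle}
Sat(¬crit ∧ wait) = {Grant, Idle}
Sat(EX (¬crit ∧ wait)) = {s : some successor in {Grant, Idle}} = {Grant, Send}
A[wait U EX (¬crit ∧ wait)]: least fixpoint, start Z0 = Sat(EX (¬crit ∧ wait)) = {Grant, Send}, add states in Sat(wait) with every successor in Z. Already a fixed point.
Sat(A[wait U EX (¬crit ∧ wait)]) = {Grant, Send}
|Sat(A[wait U EX (¬crit ∧ wait)])| = |{Grant, Send}| = 2.

2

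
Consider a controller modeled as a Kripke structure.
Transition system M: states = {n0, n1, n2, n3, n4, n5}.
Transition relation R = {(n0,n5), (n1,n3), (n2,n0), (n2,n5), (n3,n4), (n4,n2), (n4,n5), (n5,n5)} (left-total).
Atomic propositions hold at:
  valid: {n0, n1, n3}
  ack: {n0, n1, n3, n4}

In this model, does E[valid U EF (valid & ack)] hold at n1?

Sat(valid & ack) = {n0, n1, n3}
EF (valid & ack): least fixpoint, start Z0 = {n0, n1, n3}, add states with some successor in Z. Z1 = {n0, n1, n2, n3}; Z2 = {n0, n1, n2, n3, n4}; fixed.
Sat(EF (valid & ack)) = {n0, n1, n2, n3, n4}
E[valid U EF (valid & ack)]: least fixpoint, start Z0 = Sat(EF (valid & ack)) = {n0, n1, n2, n3, n4}, add states in Sat(valid) with some successor in Z. Already a fixed point.
Sat(E[valid U EF (valid & ack)]) = {n0, n1, n2, n3, n4}
n1 ∈ Sat(E[valid U EF (valid & ack)]) = {n0, n1, n2, n3, n4}, so the formula holds at n1.

Yes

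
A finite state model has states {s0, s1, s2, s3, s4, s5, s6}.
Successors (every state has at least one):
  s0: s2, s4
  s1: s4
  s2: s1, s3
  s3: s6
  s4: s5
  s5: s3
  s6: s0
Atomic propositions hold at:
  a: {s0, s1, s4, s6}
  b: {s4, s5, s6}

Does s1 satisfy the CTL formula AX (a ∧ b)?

Yes

Sat(a ∧ b) = {s4, s6}
Sat(AX (a ∧ b)) = {s : every successor in {s4, s6}} = {s1, s3}
s1 ∈ Sat(AX (a ∧ b)) = {s1, s3}, so the formula holds at s1.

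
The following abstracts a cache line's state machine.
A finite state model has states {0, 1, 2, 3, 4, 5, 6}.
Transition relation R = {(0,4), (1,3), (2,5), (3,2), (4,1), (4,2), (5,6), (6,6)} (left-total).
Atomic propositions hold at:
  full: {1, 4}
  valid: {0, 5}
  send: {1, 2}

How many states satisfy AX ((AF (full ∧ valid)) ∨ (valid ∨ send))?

3

Sat(full ∧ valid) = ∅
AF (full ∧ valid): least fixpoint, start Z0 = ∅, add states with every successor in Z. Already a fixed point.
Sat(AF (full ∧ valid)) = ∅
Sat(valid ∨ send) = {0, 1, 2, 5}
Sat((AF (full ∧ valid)) ∨ (valid ∨ send)) = {0, 1, 2, 5}
Sat(AX ((AF (full ∧ valid)) ∨ (valid ∨ send))) = {s : every successor in {0, 1, 2, 5}} = {2, 3, 4}
|Sat(AX ((AF (full ∧ valid)) ∨ (valid ∨ send)))| = |{2, 3, 4}| = 3.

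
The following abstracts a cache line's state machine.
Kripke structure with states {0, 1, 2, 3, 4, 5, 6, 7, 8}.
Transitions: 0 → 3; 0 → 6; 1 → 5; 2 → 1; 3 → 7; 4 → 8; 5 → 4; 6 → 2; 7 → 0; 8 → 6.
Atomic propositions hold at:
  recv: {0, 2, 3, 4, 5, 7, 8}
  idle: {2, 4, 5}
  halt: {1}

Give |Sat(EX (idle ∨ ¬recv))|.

Sat(¬recv) = {1, 6}
Sat(idle ∨ ¬recv) = {1, 2, 4, 5, 6}
Sat(EX (idle ∨ ¬recv)) = {s : some successor in {1, 2, 4, 5, 6}} = {0, 1, 2, 5, 6, 8}
|Sat(EX (idle ∨ ¬recv))| = |{0, 1, 2, 5, 6, 8}| = 6.

6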